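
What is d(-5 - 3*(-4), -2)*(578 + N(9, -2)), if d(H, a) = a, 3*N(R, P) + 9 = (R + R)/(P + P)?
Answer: -1147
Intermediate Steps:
N(R, P) = -3 + R/(3*P) (N(R, P) = -3 + ((R + R)/(P + P))/3 = -3 + ((2*R)/((2*P)))/3 = -3 + ((2*R)*(1/(2*P)))/3 = -3 + (R/P)/3 = -3 + R/(3*P))
d(-5 - 3*(-4), -2)*(578 + N(9, -2)) = -2*(578 + (-3 + (⅓)*9/(-2))) = -2*(578 + (-3 + (⅓)*9*(-½))) = -2*(578 + (-3 - 3/2)) = -2*(578 - 9/2) = -2*1147/2 = -1147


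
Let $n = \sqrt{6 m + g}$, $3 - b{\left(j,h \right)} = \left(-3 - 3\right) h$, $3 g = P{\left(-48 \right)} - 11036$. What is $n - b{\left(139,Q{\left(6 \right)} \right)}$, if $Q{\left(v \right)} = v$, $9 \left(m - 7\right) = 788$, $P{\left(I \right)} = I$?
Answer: $-39 + \frac{i \sqrt{28146}}{3} \approx -39.0 + 55.923 i$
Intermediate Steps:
$m = \frac{851}{9}$ ($m = 7 + \frac{1}{9} \cdot 788 = 7 + \frac{788}{9} = \frac{851}{9} \approx 94.556$)
$g = - \frac{11084}{3}$ ($g = \frac{-48 - 11036}{3} = \frac{1}{3} \left(-11084\right) = - \frac{11084}{3} \approx -3694.7$)
$b{\left(j,h \right)} = 3 + 6 h$ ($b{\left(j,h \right)} = 3 - \left(-3 - 3\right) h = 3 - - 6 h = 3 + 6 h$)
$n = \frac{i \sqrt{28146}}{3}$ ($n = \sqrt{6 \cdot \frac{851}{9} - \frac{11084}{3}} = \sqrt{\frac{1702}{3} - \frac{11084}{3}} = \sqrt{- \frac{9382}{3}} = \frac{i \sqrt{28146}}{3} \approx 55.923 i$)
$n - b{\left(139,Q{\left(6 \right)} \right)} = \frac{i \sqrt{28146}}{3} - \left(3 + 6 \cdot 6\right) = \frac{i \sqrt{28146}}{3} - \left(3 + 36\right) = \frac{i \sqrt{28146}}{3} - 39 = -39 + \frac{i \sqrt{28146}}{3}$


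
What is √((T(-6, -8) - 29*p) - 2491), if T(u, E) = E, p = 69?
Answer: 30*I*√5 ≈ 67.082*I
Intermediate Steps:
√((T(-6, -8) - 29*p) - 2491) = √((-8 - 29*69) - 2491) = √((-8 - 2001) - 2491) = √(-2009 - 2491) = √(-4500) = 30*I*√5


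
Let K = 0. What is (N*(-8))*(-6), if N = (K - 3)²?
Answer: 432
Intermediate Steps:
N = 9 (N = (0 - 3)² = (-3)² = 9)
(N*(-8))*(-6) = (9*(-8))*(-6) = -72*(-6) = 432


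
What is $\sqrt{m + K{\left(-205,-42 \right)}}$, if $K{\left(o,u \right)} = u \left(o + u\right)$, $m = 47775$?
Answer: $3 \sqrt{6461} \approx 241.14$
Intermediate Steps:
$\sqrt{m + K{\left(-205,-42 \right)}} = \sqrt{47775 - 42 \left(-205 - 42\right)} = \sqrt{47775 - -10374} = \sqrt{47775 + 10374} = \sqrt{58149} = 3 \sqrt{6461}$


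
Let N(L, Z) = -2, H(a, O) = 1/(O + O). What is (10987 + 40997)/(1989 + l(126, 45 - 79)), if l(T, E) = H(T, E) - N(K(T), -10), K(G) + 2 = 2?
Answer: 392768/15043 ≈ 26.110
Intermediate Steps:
K(G) = 0 (K(G) = -2 + 2 = 0)
H(a, O) = 1/(2*O)
l(T, E) = 2 + 1/(2*E) (l(T, E) = 1/(2*E) - 1*(-2) = 1/(2*E) + 2 = 2 + 1/(2*E))
(10987 + 40997)/(1989 + l(126, 45 - 79)) = (10987 + 40997)/(1989 + (2 + 1/(2*(45 - 79)))) = 51984/(1989 + (2 + (½)/(-34))) = 51984/(1989 + (2 + (½)*(-1/34))) = 51984/(1989 + (2 - 1/68)) = 51984/(1989 + 135/68) = 51984/(135387/68) = 51984*(68/135387) = 392768/15043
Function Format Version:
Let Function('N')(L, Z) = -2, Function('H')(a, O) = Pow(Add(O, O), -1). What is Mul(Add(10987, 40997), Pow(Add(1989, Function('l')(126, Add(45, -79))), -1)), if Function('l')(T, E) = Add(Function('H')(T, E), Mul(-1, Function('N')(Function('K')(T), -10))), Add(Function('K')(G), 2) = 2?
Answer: Rational(392768, 15043) ≈ 26.110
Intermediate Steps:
Function('K')(G) = 0 (Function('K')(G) = Add(-2, 2) = 0)
Function('H')(a, O) = Mul(Rational(1, 2), Pow(O, -1)) (Function('H')(a, O) = Pow(Mul(2, O), -1) = Mul(Rational(1, 2), Pow(O, -1)))
Function('l')(T, E) = Add(2, Mul(Rational(1, 2), Pow(E, -1))) (Function('l')(T, E) = Add(Mul(Rational(1, 2), Pow(E, -1)), Mul(-1, -2)) = Add(Mul(Rational(1, 2), Pow(E, -1)), 2) = Add(2, Mul(Rational(1, 2), Pow(E, -1))))
Mul(Add(10987, 40997), Pow(Add(1989, Function('l')(126, Add(45, -79))), -1)) = Mul(Add(10987, 40997), Pow(Add(1989, Add(2, Mul(Rational(1, 2), Pow(Add(45, -79), -1)))), -1)) = Mul(51984, Pow(Add(1989, Add(2, Mul(Rational(1, 2), Pow(-34, -1)))), -1)) = Mul(51984, Pow(Add(1989, Add(2, Mul(Rational(1, 2), Rational(-1, 34)))), -1)) = Mul(51984, Pow(Add(1989, Add(2, Rational(-1, 68))), -1)) = Mul(51984, Pow(Add(1989, Rational(135, 68)), -1)) = Mul(51984, Pow(Rational(135387, 68), -1)) = Mul(51984, Rational(68, 135387)) = Rational(392768, 15043)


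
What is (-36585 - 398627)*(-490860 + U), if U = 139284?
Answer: 153010094112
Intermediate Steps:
(-36585 - 398627)*(-490860 + U) = (-36585 - 398627)*(-490860 + 139284) = -435212*(-351576) = 153010094112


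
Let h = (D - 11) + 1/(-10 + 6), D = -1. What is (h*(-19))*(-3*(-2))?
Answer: 2793/2 ≈ 1396.5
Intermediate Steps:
h = -49/4 (h = (-1 - 11) + 1/(-10 + 6) = -12 + 1/(-4) = -12 - 1/4 = -49/4 ≈ -12.250)
(h*(-19))*(-3*(-2)) = (-49/4*(-19))*(-3*(-2)) = (931/4)*6 = 2793/2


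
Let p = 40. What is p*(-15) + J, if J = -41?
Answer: -641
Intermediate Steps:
p*(-15) + J = 40*(-15) - 41 = -600 - 41 = -641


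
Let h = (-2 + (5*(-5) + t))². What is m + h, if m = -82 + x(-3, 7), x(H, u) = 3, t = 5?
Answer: 405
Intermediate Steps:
h = 484 (h = (-2 + (5*(-5) + 5))² = (-2 + (-25 + 5))² = (-2 - 20)² = (-22)² = 484)
m = -79 (m = -82 + 3 = -79)
m + h = -79 + 484 = 405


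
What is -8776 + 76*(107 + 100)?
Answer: 6956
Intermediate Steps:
-8776 + 76*(107 + 100) = -8776 + 76*207 = -8776 + 15732 = 6956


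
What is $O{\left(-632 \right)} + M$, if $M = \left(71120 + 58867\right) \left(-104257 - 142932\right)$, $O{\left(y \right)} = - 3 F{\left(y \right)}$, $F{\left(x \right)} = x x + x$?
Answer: $-32132552919$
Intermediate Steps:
$F{\left(x \right)} = x + x^{2}$ ($F{\left(x \right)} = x^{2} + x = x + x^{2}$)
$O{\left(y \right)} = - 3 y \left(1 + y\right)$
$M = -32131356543$ ($M = 129987 \left(-247189\right) = -32131356543$)
$O{\left(-632 \right)} + M = \left(-3\right) \left(-632\right) \left(1 - 632\right) - 32131356543 = \left(-3\right) \left(-632\right) \left(-631\right) - 32131356543 = -1196376 - 32131356543 = -32132552919$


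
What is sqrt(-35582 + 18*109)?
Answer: 82*I*sqrt(5) ≈ 183.36*I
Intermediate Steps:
sqrt(-35582 + 18*109) = sqrt(-35582 + 1962) = sqrt(-33620) = 82*I*sqrt(5)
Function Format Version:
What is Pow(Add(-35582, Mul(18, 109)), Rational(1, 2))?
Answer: Mul(82, I, Pow(5, Rational(1, 2))) ≈ Mul(183.36, I)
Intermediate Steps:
Pow(Add(-35582, Mul(18, 109)), Rational(1, 2)) = Pow(Add(-35582, 1962), Rational(1, 2)) = Pow(-33620, Rational(1, 2)) = Mul(82, I, Pow(5, Rational(1, 2)))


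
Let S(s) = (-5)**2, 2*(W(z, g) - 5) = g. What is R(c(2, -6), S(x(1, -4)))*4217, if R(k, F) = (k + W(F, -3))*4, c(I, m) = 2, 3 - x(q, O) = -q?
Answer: 92774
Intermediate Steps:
x(q, O) = 3 + q (x(q, O) = 3 - (-1)*q = 3 + q)
W(z, g) = 5 + g/2
S(s) = 25
R(k, F) = 14 + 4*k (R(k, F) = (k + (5 + (1/2)*(-3)))*4 = (k + (5 - 3/2))*4 = (k + 7/2)*4 = (7/2 + k)*4 = 14 + 4*k)
R(c(2, -6), S(x(1, -4)))*4217 = (14 + 4*2)*4217 = (14 + 8)*4217 = 22*4217 = 92774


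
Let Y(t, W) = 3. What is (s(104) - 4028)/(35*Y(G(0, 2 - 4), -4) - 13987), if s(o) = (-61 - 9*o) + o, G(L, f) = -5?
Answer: 4921/13882 ≈ 0.35449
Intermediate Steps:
s(o) = -61 - 8*o
(s(104) - 4028)/(35*Y(G(0, 2 - 4), -4) - 13987) = ((-61 - 8*104) - 4028)/(35*3 - 13987) = ((-61 - 832) - 4028)/(105 - 13987) = (-893 - 4028)/(-13882) = -4921*(-1/13882) = 4921/13882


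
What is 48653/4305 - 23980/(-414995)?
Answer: 579828161/51044385 ≈ 11.359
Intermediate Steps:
48653/4305 - 23980/(-414995) = 48653*(1/4305) - 23980*(-1/414995) = 48653/4305 + 4796/82999 = 579828161/51044385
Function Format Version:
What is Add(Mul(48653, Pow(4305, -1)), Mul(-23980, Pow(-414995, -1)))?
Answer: Rational(579828161, 51044385) ≈ 11.359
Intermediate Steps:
Add(Mul(48653, Pow(4305, -1)), Mul(-23980, Pow(-414995, -1))) = Add(Mul(48653, Rational(1, 4305)), Mul(-23980, Rational(-1, 414995))) = Add(Rational(48653, 4305), Rational(4796, 82999)) = Rational(579828161, 51044385)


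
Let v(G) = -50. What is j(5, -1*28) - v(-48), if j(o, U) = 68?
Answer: 118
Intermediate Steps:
j(5, -1*28) - v(-48) = 68 - 1*(-50) = 68 + 50 = 118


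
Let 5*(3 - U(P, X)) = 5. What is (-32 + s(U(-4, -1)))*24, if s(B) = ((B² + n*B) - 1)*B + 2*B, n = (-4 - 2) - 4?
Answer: -1488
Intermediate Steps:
U(P, X) = 2 (U(P, X) = 3 - ⅕*5 = 3 - 1 = 2)
n = -10 (n = -6 - 4 = -10)
s(B) = 2*B + B*(-1 + B² - 10*B) (s(B) = ((B² - 10*B) - 1)*B + 2*B = (-1 + B² - 10*B)*B + 2*B = B*(-1 + B² - 10*B) + 2*B = 2*B + B*(-1 + B² - 10*B))
(-32 + s(U(-4, -1)))*24 = (-32 + 2*(1 + 2² - 10*2))*24 = (-32 + 2*(1 + 4 - 20))*24 = (-32 + 2*(-15))*24 = (-32 - 30)*24 = -62*24 = -1488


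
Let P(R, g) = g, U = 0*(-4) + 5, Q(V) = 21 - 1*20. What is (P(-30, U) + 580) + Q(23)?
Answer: 586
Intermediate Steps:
Q(V) = 1 (Q(V) = 21 - 20 = 1)
U = 5 (U = 0 + 5 = 5)
(P(-30, U) + 580) + Q(23) = (5 + 580) + 1 = 585 + 1 = 586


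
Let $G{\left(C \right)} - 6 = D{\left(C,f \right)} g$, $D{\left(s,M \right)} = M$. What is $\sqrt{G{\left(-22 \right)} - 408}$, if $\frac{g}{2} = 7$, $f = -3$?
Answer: $2 i \sqrt{111} \approx 21.071 i$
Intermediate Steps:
$g = 14$ ($g = 2 \cdot 7 = 14$)
$G{\left(C \right)} = -36$ ($G{\left(C \right)} = 6 - 42 = -36$)
$\sqrt{G{\left(-22 \right)} - 408} = \sqrt{-36 - 408} = \sqrt{-444} = 2 i \sqrt{111}$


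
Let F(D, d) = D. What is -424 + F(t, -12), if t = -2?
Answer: -426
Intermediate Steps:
-424 + F(t, -12) = -424 - 2 = -426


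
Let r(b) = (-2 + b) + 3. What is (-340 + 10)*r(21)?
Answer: -7260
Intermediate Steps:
r(b) = 1 + b
(-340 + 10)*r(21) = (-340 + 10)*(1 + 21) = -330*22 = -7260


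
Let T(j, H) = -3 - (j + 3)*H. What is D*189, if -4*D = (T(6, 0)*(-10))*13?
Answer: -36855/2 ≈ -18428.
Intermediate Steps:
T(j, H) = -3 - H*(3 + j) (T(j, H) = -3 - (3 + j)*H = -3 - H*(3 + j))
D = -195/2 (D = -(-3 - 3*0 - 1*0*6)*(-10)*13/4 = -(-3 + 0 + 0)*(-10)*13/4 = -(-3*(-10))*13/4 = -15*13/2 = -1/4*390 = -195/2 ≈ -97.500)
D*189 = -195/2*189 = -36855/2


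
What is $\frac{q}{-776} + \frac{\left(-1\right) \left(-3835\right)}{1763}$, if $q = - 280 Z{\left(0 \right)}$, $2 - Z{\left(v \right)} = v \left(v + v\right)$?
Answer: $\frac{495405}{171011} \approx 2.8969$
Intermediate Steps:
$Z{\left(v \right)} = 2 - 2 v^{2}$ ($Z{\left(v \right)} = 2 - v \left(v + v\right) = 2 - v 2 v = 2 - 2 v^{2}$)
$q = -560$ ($q = - 280 \left(2 - 2 \cdot 0^{2}\right) = - 280 \left(2 - 0\right) = - 280 \left(2 + 0\right) = \left(-280\right) 2 = -560$)
$\frac{q}{-776} + \frac{\left(-1\right) \left(-3835\right)}{1763} = - \frac{560}{-776} + \frac{\left(-1\right) \left(-3835\right)}{1763} = \left(-560\right) \left(- \frac{1}{776}\right) + 3835 \cdot \frac{1}{1763} = \frac{70}{97} + \frac{3835}{1763} = \frac{495405}{171011}$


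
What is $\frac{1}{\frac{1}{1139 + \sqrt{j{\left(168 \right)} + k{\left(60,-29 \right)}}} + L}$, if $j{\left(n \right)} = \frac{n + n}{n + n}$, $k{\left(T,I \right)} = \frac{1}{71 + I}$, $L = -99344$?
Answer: $- \frac{386642863727}{38410648314636643} + \frac{\sqrt{1806}}{537749076404913002} \approx -1.0066 \cdot 10^{-5}$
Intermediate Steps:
$j{\left(n \right)} = 1$ ($j{\left(n \right)} = \frac{2 n}{2 n} = 2 n \frac{1}{2 n} = 1$)
$\frac{1}{\frac{1}{1139 + \sqrt{j{\left(168 \right)} + k{\left(60,-29 \right)}}} + L} = \frac{1}{\frac{1}{1139 + \sqrt{1 + \frac{1}{71 - 29}}} - 99344} = \frac{1}{\frac{1}{1139 + \sqrt{1 + \frac{1}{42}}} - 99344} = \frac{1}{\frac{1}{1139 + \sqrt{\frac{43}{42}}} - 99344} = \frac{1}{\frac{1}{1139 + \frac{\sqrt{1806}}{42}} - 99344} = \frac{1}{-99344 + \frac{1}{1139 + \frac{\sqrt{1806}}{42}}}$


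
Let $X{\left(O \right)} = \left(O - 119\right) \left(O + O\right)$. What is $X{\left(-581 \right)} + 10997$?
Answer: $824397$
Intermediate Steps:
$X{\left(O \right)} = 2 O \left(-119 + O\right)$ ($X{\left(O \right)} = \left(-119 + O\right) 2 O = 2 O \left(-119 + O\right)$)
$X{\left(-581 \right)} + 10997 = 2 \left(-581\right) \left(-119 - 581\right) + 10997 = 2 \left(-581\right) \left(-700\right) + 10997 = 813400 + 10997 = 824397$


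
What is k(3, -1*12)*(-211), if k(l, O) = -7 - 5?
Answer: 2532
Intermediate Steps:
k(l, O) = -12
k(3, -1*12)*(-211) = -12*(-211) = 2532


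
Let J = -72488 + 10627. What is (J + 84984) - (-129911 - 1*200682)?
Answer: 353716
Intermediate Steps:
J = -61861
(J + 84984) - (-129911 - 1*200682) = (-61861 + 84984) - (-129911 - 1*200682) = 23123 - (-129911 - 200682) = 23123 - 1*(-330593) = 23123 + 330593 = 353716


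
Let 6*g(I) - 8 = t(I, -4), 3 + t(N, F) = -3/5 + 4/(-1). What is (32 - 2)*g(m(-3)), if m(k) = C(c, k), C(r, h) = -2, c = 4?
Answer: 2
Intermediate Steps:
t(N, F) = -38/5 (t(N, F) = -3 + (-3/5 + 4/(-1)) = -3 + (-3*⅕ + 4*(-1)) = -3 + (-⅗ - 4) = -3 - 23/5 = -38/5)
m(k) = -2
g(I) = 1/15 (g(I) = 4/3 + (⅙)*(-38/5) = 4/3 - 19/15 = 1/15)
(32 - 2)*g(m(-3)) = (32 - 2)*(1/15) = 30*(1/15) = 2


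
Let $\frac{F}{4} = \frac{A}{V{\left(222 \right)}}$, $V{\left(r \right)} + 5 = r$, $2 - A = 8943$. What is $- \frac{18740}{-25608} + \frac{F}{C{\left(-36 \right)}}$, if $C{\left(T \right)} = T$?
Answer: $\frac{22130029}{4167702} \approx 5.3099$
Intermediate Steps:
$A = -8941$ ($A = 2 - 8943 = -8941$)
$V{\left(r \right)} = -5 + r$
$F = - \frac{35764}{217}$ ($F = 4 \left(- \frac{8941}{-5 + 222}\right) = 4 \left(- \frac{8941}{217}\right) = - \frac{35764}{217} \approx -164.81$)
$- \frac{18740}{-25608} + \frac{F}{C{\left(-36 \right)}} = - \frac{18740}{-25608} - \frac{35764}{217 \left(-36\right)} = \left(-18740\right) \left(- \frac{1}{25608}\right) - - \frac{8941}{1953} = \frac{4685}{6402} + \frac{8941}{1953} = \frac{22130029}{4167702}$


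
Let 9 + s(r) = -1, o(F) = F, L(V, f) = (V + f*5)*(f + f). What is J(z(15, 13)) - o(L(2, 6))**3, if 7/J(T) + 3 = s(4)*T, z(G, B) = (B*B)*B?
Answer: -177739923457/3139 ≈ -5.6623e+7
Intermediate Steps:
L(V, f) = 2*f*(V + 5*f) (L(V, f) = (V + 5*f)*(2*f) = 2*f*(V + 5*f))
s(r) = -10 (s(r) = -9 - 1 = -10)
z(G, B) = B**3 (z(G, B) = B**2*B = B**3)
J(T) = 7/(-3 - 10*T)
J(z(15, 13)) - o(L(2, 6))**3 = 7/(-3 - 10*13**3) - (2*6*(2 + 5*6))**3 = 7/(-3 - 10*2197) - (2*6*(2 + 30))**3 = 7/(-3 - 21970) - (2*6*32)**3 = 7/(-21973) - 1*384**3 = 7*(-1/21973) - 1*56623104 = -1/3139 - 56623104 = -177739923457/3139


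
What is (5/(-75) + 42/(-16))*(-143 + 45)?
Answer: 15827/60 ≈ 263.78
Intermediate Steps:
(5/(-75) + 42/(-16))*(-143 + 45) = (5*(-1/75) + 42*(-1/16))*(-98) = (-1/15 - 21/8)*(-98) = -323/120*(-98) = 15827/60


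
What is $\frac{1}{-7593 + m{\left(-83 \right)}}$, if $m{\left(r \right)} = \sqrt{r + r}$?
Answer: $- \frac{7593}{57653815} - \frac{i \sqrt{166}}{57653815} \approx -0.0001317 - 2.2347 \cdot 10^{-7} i$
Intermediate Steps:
$m{\left(r \right)} = \sqrt{2} \sqrt{r}$ ($m{\left(r \right)} = \sqrt{2 r} = \sqrt{2} \sqrt{r}$)
$\frac{1}{-7593 + m{\left(-83 \right)}} = \frac{1}{-7593 + \sqrt{2} \sqrt{-83}} = \frac{1}{-7593 + \sqrt{2} i \sqrt{83}} = \frac{1}{-7593 + i \sqrt{166}}$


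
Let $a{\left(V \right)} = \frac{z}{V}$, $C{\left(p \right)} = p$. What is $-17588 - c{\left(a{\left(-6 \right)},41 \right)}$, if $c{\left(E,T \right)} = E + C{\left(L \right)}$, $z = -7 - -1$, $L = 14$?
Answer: $-17603$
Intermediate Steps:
$z = -6$ ($z = -7 + 1 = -6$)
$a{\left(V \right)} = - \frac{6}{V}$
$c{\left(E,T \right)} = 14 + E$ ($c{\left(E,T \right)} = E + 14 = 14 + E$)
$-17588 - c{\left(a{\left(-6 \right)},41 \right)} = -17588 - \left(14 - \frac{6}{-6}\right) = -17588 - \left(14 - -1\right) = -17588 - \left(14 + 1\right) = -17588 - 15 = -17603$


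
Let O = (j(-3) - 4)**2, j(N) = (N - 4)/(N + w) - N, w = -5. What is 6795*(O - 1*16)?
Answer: -6951285/64 ≈ -1.0861e+5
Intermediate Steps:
j(N) = -N + (-4 + N)/(-5 + N) (j(N) = (N - 4)/(N - 5) - N = (-4 + N)/(-5 + N) - N = -N + (-4 + N)/(-5 + N))
O = 1/64 (O = ((-4 - 1*(-3)**2 + 6*(-3))/(-5 - 3) - 4)**2 = ((-4 - 1*9 - 18)/(-8) - 4)**2 = (-(-4 - 9 - 18)/8 - 4)**2 = (-1/8*(-31) - 4)**2 = (31/8 - 4)**2 = (-1/8)**2 = 1/64 ≈ 0.015625)
6795*(O - 1*16) = 6795*(1/64 - 1*16) = 6795*(1/64 - 16) = 6795*(-1023/64) = -6951285/64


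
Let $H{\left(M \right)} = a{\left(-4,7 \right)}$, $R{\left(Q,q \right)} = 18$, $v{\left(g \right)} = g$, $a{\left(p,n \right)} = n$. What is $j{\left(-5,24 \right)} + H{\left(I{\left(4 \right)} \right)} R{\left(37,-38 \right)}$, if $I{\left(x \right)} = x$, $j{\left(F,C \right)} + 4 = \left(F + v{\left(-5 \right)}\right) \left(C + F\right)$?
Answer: $-68$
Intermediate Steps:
$j{\left(F,C \right)} = -4 + \left(-5 + F\right) \left(C + F\right)$ ($j{\left(F,C \right)} = -4 + \left(F - 5\right) \left(C + F\right) = -4 + \left(-5 + F\right) \left(C + F\right)$)
$H{\left(M \right)} = 7$
$j{\left(-5,24 \right)} + H{\left(I{\left(4 \right)} \right)} R{\left(37,-38 \right)} = \left(-4 + \left(-5\right)^{2} - 120 - -25 + 24 \left(-5\right)\right) + 7 \cdot 18 = \left(-4 + 25 - 120 + 25 - 120\right) + 126 = -194 + 126 = -68$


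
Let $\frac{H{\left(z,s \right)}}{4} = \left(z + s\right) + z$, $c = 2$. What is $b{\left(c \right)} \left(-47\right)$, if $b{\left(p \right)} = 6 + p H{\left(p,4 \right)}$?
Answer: $-3290$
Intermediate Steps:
$H{\left(z,s \right)} = 4 s + 8 z$ ($H{\left(z,s \right)} = 4 \left(\left(z + s\right) + z\right) = 4 \left(\left(s + z\right) + z\right) = 4 \left(s + 2 z\right) = 4 s + 8 z$)
$b{\left(p \right)} = 6 + p \left(16 + 8 p\right)$ ($b{\left(p \right)} = 6 + p \left(4 \cdot 4 + 8 p\right) = 6 + p \left(16 + 8 p\right)$)
$b{\left(c \right)} \left(-47\right) = \left(6 + 8 \cdot 2 \left(2 + 2\right)\right) \left(-47\right) = \left(6 + 8 \cdot 2 \cdot 4\right) \left(-47\right) = \left(6 + 64\right) \left(-47\right) = 70 \left(-47\right) = -3290$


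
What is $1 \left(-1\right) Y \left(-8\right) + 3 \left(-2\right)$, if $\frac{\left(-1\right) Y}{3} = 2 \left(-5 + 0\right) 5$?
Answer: $1194$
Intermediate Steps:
$Y = 150$ ($Y = - 3 \cdot 2 \left(-5 + 0\right) 5 = - 3 \cdot 2 \left(-5\right) 5 = - 3 \left(\left(-10\right) 5\right) = \left(-3\right) \left(-50\right) = 150$)
$1 \left(-1\right) Y \left(-8\right) + 3 \left(-2\right) = 1 \left(-1\right) 150 \left(-8\right) + 3 \left(-2\right) = \left(-1\right) 150 \left(-8\right) - 6 = \left(-150\right) \left(-8\right) - 6 = 1200 - 6 = 1194$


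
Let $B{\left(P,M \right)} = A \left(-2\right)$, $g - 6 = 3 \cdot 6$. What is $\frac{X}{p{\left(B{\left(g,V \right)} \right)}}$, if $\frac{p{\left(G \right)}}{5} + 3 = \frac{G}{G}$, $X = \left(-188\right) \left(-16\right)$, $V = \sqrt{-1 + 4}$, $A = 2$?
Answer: $- \frac{1504}{5} \approx -300.8$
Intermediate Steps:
$g = 24$ ($g = 6 + 3 \cdot 6 = 6 + 18 = 24$)
$V = \sqrt{3} \approx 1.732$
$X = 3008$
$B{\left(P,M \right)} = -4$ ($B{\left(P,M \right)} = 2 \left(-2\right) = -4$)
$p{\left(G \right)} = -10$ ($p{\left(G \right)} = -15 + 5 \frac{G}{G} = -15 + 5 \cdot 1 = -15 + 5 = -10$)
$\frac{X}{p{\left(B{\left(g,V \right)} \right)}} = \frac{3008}{-10} = 3008 \left(- \frac{1}{10}\right) = - \frac{1504}{5}$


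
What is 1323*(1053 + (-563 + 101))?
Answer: 781893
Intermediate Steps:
1323*(1053 + (-563 + 101)) = 1323*(1053 - 462) = 1323*591 = 781893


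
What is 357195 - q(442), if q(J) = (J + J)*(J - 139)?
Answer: 89343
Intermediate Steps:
q(J) = 2*J*(-139 + J) (q(J) = (2*J)*(-139 + J) = 2*J*(-139 + J))
357195 - q(442) = 357195 - 2*442*(-139 + 442) = 357195 - 2*442*303 = 357195 - 1*267852 = 357195 - 267852 = 89343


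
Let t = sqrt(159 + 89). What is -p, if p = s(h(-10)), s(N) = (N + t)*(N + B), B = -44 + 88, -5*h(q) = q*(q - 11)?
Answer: 84 - 4*sqrt(62) ≈ 52.504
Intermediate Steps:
h(q) = -q*(-11 + q)/5 (h(q) = -q*(q - 11)/5 = -q*(-11 + q)/5)
t = 2*sqrt(62) (t = sqrt(248) = 2*sqrt(62) ≈ 15.748)
B = 44
s(N) = (44 + N)*(N + 2*sqrt(62)) (s(N) = (N + 2*sqrt(62))*(N + 44) = (N + 2*sqrt(62))*(44 + N) = (44 + N)*(N + 2*sqrt(62)))
p = -84 + 4*sqrt(62) (p = ((1/5)*(-10)*(11 - 1*(-10)))**2 + 44*((1/5)*(-10)*(11 - 1*(-10))) + 88*sqrt(62) + 2*((1/5)*(-10)*(11 - 1*(-10)))*sqrt(62) = ((1/5)*(-10)*(11 + 10))**2 + 44*((1/5)*(-10)*(11 + 10)) + 88*sqrt(62) + 2*((1/5)*(-10)*(11 + 10))*sqrt(62) = ((1/5)*(-10)*21)**2 + 44*((1/5)*(-10)*21) + 88*sqrt(62) + 2*((1/5)*(-10)*21)*sqrt(62) = (-42)**2 + 44*(-42) + 88*sqrt(62) + 2*(-42)*sqrt(62) = 1764 - 1848 + 88*sqrt(62) - 84*sqrt(62) = -84 + 4*sqrt(62) ≈ -52.504)
-p = -(-84 + 4*sqrt(62)) = 84 - 4*sqrt(62)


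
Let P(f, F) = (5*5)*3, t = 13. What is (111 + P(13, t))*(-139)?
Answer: -25854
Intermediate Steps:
P(f, F) = 75 (P(f, F) = 25*3 = 75)
(111 + P(13, t))*(-139) = (111 + 75)*(-139) = 186*(-139) = -25854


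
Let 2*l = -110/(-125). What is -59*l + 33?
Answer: 176/25 ≈ 7.0400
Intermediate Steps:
l = 11/25 (l = (-110/(-125))/2 = (-110*(-1)/125)/2 = (-1*(-22/25))/2 = (½)*(22/25) = 11/25 ≈ 0.44000)
-59*l + 33 = -59*11/25 + 33 = -649/25 + 33 = 176/25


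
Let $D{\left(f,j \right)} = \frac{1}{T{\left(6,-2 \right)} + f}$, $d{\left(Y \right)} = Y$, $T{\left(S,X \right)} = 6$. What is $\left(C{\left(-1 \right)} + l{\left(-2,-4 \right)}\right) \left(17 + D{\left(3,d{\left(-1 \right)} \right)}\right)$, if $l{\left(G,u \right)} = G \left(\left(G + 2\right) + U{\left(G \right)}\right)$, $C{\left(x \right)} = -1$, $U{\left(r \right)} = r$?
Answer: $\frac{154}{3} \approx 51.333$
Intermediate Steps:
$l{\left(G,u \right)} = G \left(2 + 2 G\right)$ ($l{\left(G,u \right)} = G \left(\left(G + 2\right) + G\right) = G \left(\left(2 + G\right) + G\right) = G \left(2 + 2 G\right)$)
$D{\left(f,j \right)} = \frac{1}{6 + f}$
$\left(C{\left(-1 \right)} + l{\left(-2,-4 \right)}\right) \left(17 + D{\left(3,d{\left(-1 \right)} \right)}\right) = \left(-1 + 2 \left(-2\right) \left(1 - 2\right)\right) \left(17 + \frac{1}{6 + 3}\right) = \left(-1 + 2 \left(-2\right) \left(-1\right)\right) \left(17 + \frac{1}{9}\right) = \left(-1 + 4\right) \left(17 + \frac{1}{9}\right) = 3 \cdot \frac{154}{9} = \frac{154}{3}$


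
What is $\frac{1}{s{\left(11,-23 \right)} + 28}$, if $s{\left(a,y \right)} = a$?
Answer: $\frac{1}{39} \approx 0.025641$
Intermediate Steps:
$\frac{1}{s{\left(11,-23 \right)} + 28} = \frac{1}{11 + 28} = \frac{1}{39}$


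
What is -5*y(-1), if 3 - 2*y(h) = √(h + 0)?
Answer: -15/2 + 5*I/2 ≈ -7.5 + 2.5*I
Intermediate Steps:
y(h) = 3/2 - √h/2 (y(h) = 3/2 - √(h + 0)/2 = 3/2 - √h/2)
-5*y(-1) = -5*(3/2 - I/2) = -15/2 + 5*I/2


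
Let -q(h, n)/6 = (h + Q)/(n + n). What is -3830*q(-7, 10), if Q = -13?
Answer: -22980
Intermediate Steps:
q(h, n) = -3*(-13 + h)/n (q(h, n) = -6*(h - 13)/(n + n) = -6*(-13 + h)/(2*n) = -6*(-13 + h)*1/(2*n) = -3*(-13 + h)/n)
-3830*q(-7, 10) = -11490*(13 - 1*(-7))/10 = -11490*(13 + 7)/10 = -11490*20/10 = -3830*6 = -22980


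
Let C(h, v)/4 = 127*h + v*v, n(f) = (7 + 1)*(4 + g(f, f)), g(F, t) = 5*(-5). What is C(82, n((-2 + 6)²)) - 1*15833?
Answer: 138719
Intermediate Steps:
g(F, t) = -25
n(f) = -168 (n(f) = (7 + 1)*(4 - 25) = 8*(-21) = -168)
C(h, v) = 4*v² + 508*h (C(h, v) = 4*(127*h + v*v) = 4*(127*h + v²) = 4*(v² + 127*h) = 4*v² + 508*h)
C(82, n((-2 + 6)²)) - 1*15833 = (4*(-168)² + 508*82) - 1*15833 = (4*28224 + 41656) - 15833 = (112896 + 41656) - 15833 = 154552 - 15833 = 138719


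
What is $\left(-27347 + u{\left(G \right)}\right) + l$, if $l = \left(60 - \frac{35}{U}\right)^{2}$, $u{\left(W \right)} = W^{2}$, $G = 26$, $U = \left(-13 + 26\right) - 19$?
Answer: $- \frac{804131}{36} \approx -22337.0$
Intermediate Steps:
$U = -6$ ($U = 13 - 19 = -6$)
$l = \frac{156025}{36}$ ($l = \left(60 - \frac{35}{-6}\right)^{2} = \left(60 - - \frac{35}{6}\right)^{2} = \left(60 + \frac{35}{6}\right)^{2} = \left(\frac{395}{6}\right)^{2} = \frac{156025}{36} \approx 4334.0$)
$\left(-27347 + u{\left(G \right)}\right) + l = \left(-27347 + 26^{2}\right) + \frac{156025}{36} = \left(-27347 + 676\right) + \frac{156025}{36} = -26671 + \frac{156025}{36} = - \frac{804131}{36}$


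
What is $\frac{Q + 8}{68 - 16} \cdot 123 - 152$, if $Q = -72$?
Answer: $- \frac{3944}{13} \approx -303.38$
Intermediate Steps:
$\frac{Q + 8}{68 - 16} \cdot 123 - 152 = \frac{-72 + 8}{68 - 16} \cdot 123 - 152 = - \frac{64}{52} \cdot 123 - 152 = \left(-64\right) \frac{1}{52} \cdot 123 - 152 = \left(- \frac{16}{13}\right) 123 - 152 = - \frac{1968}{13} - 152 = - \frac{3944}{13}$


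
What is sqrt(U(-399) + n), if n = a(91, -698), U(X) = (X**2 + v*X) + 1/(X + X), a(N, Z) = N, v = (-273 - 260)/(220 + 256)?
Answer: sqrt(29397742644207)/13566 ≈ 399.67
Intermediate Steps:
v = -533/476 ≈ -1.1197
U(X) = X**2 + 1/(2*X) - 533*X/476 (U(X) = (X**2 - 533*X/476) + 1/(X + X) = (X**2 - 533*X/476) + 1/(2*X) = X**2 + 1/(2*X) - 533*X/476)
n = 91
sqrt(U(-399) + n) = sqrt((1/476)*(238 + (-399)**2*(-533 + 476*(-399)))/(-399) + 91) = sqrt((1/476)*(-1/399)*(238 + 159201*(-533 - 189924)) + 91) = sqrt((1/476)*(-1/399)*(238 + 159201*(-190457)) + 91) = sqrt((1/476)*(-1/399)*(238 - 30320944857) + 91) = sqrt((1/476)*(-1/399)*(-30320944619) + 91) = sqrt(4331563517/27132 + 91) = sqrt(4334032529/27132) = sqrt(29397742644207)/13566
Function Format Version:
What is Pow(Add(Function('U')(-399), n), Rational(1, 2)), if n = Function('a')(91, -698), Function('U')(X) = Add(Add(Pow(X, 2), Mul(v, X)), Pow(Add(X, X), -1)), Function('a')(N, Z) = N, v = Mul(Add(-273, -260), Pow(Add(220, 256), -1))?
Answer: Mul(Rational(1, 13566), Pow(29397742644207, Rational(1, 2))) ≈ 399.67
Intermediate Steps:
v = Rational(-533, 476) (v = Mul(-533, Pow(476, -1)) = Mul(-533, Rational(1, 476)) = Rational(-533, 476) ≈ -1.1197)
Function('U')(X) = Add(Pow(X, 2), Mul(Rational(1, 2), Pow(X, -1)), Mul(Rational(-533, 476), X)) (Function('U')(X) = Add(Add(Pow(X, 2), Mul(Rational(-533, 476), X)), Pow(Add(X, X), -1)) = Add(Add(Pow(X, 2), Mul(Rational(-533, 476), X)), Pow(Mul(2, X), -1)) = Add(Add(Pow(X, 2), Mul(Rational(-533, 476), X)), Mul(Rational(1, 2), Pow(X, -1))) = Add(Pow(X, 2), Mul(Rational(1, 2), Pow(X, -1)), Mul(Rational(-533, 476), X)))
n = 91
Pow(Add(Function('U')(-399), n), Rational(1, 2)) = Pow(Add(Mul(Rational(1, 476), Pow(-399, -1), Add(238, Mul(Pow(-399, 2), Add(-533, Mul(476, -399))))), 91), Rational(1, 2)) = Pow(Add(Mul(Rational(1, 476), Rational(-1, 399), Add(238, Mul(159201, Add(-533, -189924)))), 91), Rational(1, 2)) = Pow(Add(Mul(Rational(1, 476), Rational(-1, 399), Add(238, Mul(159201, -190457))), 91), Rational(1, 2)) = Pow(Add(Mul(Rational(1, 476), Rational(-1, 399), Add(238, -30320944857)), 91), Rational(1, 2)) = Pow(Add(Mul(Rational(1, 476), Rational(-1, 399), -30320944619), 91), Rational(1, 2)) = Pow(Add(Rational(4331563517, 27132), 91), Rational(1, 2)) = Pow(Rational(4334032529, 27132), Rational(1, 2)) = Mul(Rational(1, 13566), Pow(29397742644207, Rational(1, 2)))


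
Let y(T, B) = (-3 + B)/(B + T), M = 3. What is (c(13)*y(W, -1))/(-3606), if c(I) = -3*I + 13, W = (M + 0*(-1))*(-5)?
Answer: 13/7212 ≈ 0.0018026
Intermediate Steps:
W = -15 (W = (3 + 0*(-1))*(-5) = (3 + 0)*(-5) = 3*(-5) = -15)
y(T, B) = (-3 + B)/(B + T)
c(I) = 13 - 3*I
(c(13)*y(W, -1))/(-3606) = ((13 - 3*13)*((-3 - 1)/(-1 - 15)))/(-3606) = ((13 - 39)*(-4/(-16)))*(-1/3606) = -(-13)*(-4)/8*(-1/3606) = -26*¼*(-1/3606) = -13/2*(-1/3606) = 13/7212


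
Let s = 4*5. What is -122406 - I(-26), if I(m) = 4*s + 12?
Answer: -122498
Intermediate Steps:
s = 20
I(m) = 92 (I(m) = 4*20 + 12 = 80 + 12 = 92)
-122406 - I(-26) = -122406 - 1*92 = -122406 - 92 = -122498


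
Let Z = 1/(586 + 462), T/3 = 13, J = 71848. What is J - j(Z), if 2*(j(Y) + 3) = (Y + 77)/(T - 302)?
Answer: 39607800745/551248 ≈ 71851.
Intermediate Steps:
T = 39 (T = 3*13 = 39)
Z = 1/1048 ≈ 0.00095420
j(Y) = -1655/526 - Y/526 (j(Y) = -3 + ((Y + 77)/(39 - 302))/2 = -3 + ((77 + Y)/(-263))/2 = -3 + ((77 + Y)*(-1/263))/2 = -3 + (-77/263 - Y/263)/2 = -3 + (-77/526 - Y/526) = -1655/526 - Y/526)
J - j(Z) = 71848 - (-1655/526 - 1/526*1/1048) = 71848 - (-1655/526 - 1/551248) = 71848 - 1*(-1734441/551248) = 71848 + 1734441/551248 = 39607800745/551248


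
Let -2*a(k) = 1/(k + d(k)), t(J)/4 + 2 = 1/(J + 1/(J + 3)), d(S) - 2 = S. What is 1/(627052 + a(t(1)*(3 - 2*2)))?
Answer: 116/72738027 ≈ 1.5948e-6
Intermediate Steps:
d(S) = 2 + S
t(J) = -8 + 4/(J + 1/(3 + J)) (t(J) = -8 + 4/(J + 1/(J + 3)) = -8 + 4/(J + 1/(3 + J)))
a(k) = -1/(2*(2 + 2*k)) (a(k) = -1/(2*(k + (2 + k))) = -1/(2*(2 + 2*k)))
1/(627052 + a(t(1)*(3 - 2*2))) = 1/(627052 - 1/(4 + 4*((4*(1 - 5*1 - 2*1**2)/(1 + 1**2 + 3*1))*(3 - 2*2)))) = 1/(627052 - 1/(4 + 4*((4*(1 - 5 - 2*1)/(1 + 1 + 3))*(3 - 4)))) = 1/(627052 - 1/(4 + 4*((4*(1 - 5 - 2)/5)*(-1)))) = 1/(627052 - 1/(4 + 4*((4*(1/5)*(-6))*(-1)))) = 1/(627052 - 1/(4 + 4*(-24/5*(-1)))) = 1/(627052 - 1/(4 + 4*(24/5))) = 1/(627052 - 1/(4 + 96/5)) = 1/(627052 - 1/116/5) = 1/(627052 - 1*5/116) = 1/(627052 - 5/116) = 1/(72738027/116) = 116/72738027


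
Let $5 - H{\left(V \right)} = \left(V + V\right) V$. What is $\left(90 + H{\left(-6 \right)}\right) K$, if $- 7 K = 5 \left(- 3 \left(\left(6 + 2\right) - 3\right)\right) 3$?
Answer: $\frac{5175}{7} \approx 739.29$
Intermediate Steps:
$K = \frac{225}{7}$ ($K = - \frac{5 \left(- 3 \left(\left(6 + 2\right) - 3\right)\right) 3}{7} = - \frac{5 \left(- 3 \left(8 - 3\right)\right) 3}{7} = - \frac{5 \left(\left(-3\right) 5\right) 3}{7} = - \frac{5 \left(-15\right) 3}{7} = - \frac{\left(-75\right) 3}{7} = \left(- \frac{1}{7}\right) \left(-225\right) = \frac{225}{7} \approx 32.143$)
$H{\left(V \right)} = 5 - 2 V^{2}$ ($H{\left(V \right)} = 5 - \left(V + V\right) V = 5 - 2 V V = 5 - 2 V^{2}$)
$\left(90 + H{\left(-6 \right)}\right) K = \left(90 + \left(5 - 2 \left(-6\right)^{2}\right)\right) \frac{225}{7} = \left(90 + \left(5 - 72\right)\right) \frac{225}{7} = \left(90 - 67\right) \frac{225}{7} = 23 \cdot \frac{225}{7} = \frac{5175}{7}$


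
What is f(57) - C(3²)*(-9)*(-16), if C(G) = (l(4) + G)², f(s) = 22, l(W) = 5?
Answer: -28202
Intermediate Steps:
C(G) = (5 + G)²
f(57) - C(3²)*(-9)*(-16) = 22 - (5 + 3²)²*(-9)*(-16) = 22 - (5 + 9)²*(-9)*(-16) = 22 - 14²*(-9)*(-16) = 22 - 196*(-9)*(-16) = 22 - (-1764)*(-16) = 22 - 1*28224 = 22 - 28224 = -28202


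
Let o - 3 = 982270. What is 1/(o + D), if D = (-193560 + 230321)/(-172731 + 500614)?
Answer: 327883/322070654820 ≈ 1.0180e-6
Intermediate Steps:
o = 982273 (o = 3 + 982270 = 982273)
D = 36761/327883 ≈ 0.11212
1/(o + D) = 1/(982273 + 36761/327883) = 1/(322070654820/327883) = 327883/322070654820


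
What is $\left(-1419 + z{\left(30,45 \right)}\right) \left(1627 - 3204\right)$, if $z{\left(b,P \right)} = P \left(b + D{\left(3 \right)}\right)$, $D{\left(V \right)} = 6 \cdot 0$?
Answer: $108813$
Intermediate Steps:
$D{\left(V \right)} = 0$
$z{\left(b,P \right)} = P b$ ($z{\left(b,P \right)} = P \left(b + 0\right) = P b$)
$\left(-1419 + z{\left(30,45 \right)}\right) \left(1627 - 3204\right) = \left(-1419 + 45 \cdot 30\right) \left(1627 - 3204\right) = \left(-1419 + 1350\right) \left(-1577\right) = \left(-69\right) \left(-1577\right) = 108813$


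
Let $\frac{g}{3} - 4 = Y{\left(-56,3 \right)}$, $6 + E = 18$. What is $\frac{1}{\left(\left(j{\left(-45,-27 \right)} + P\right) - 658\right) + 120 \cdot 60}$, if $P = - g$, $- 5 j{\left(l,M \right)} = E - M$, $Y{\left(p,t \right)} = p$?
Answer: $\frac{5}{33451} \approx 0.00014947$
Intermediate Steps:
$E = 12$ ($E = -6 + 18 = 12$)
$j{\left(l,M \right)} = - \frac{12}{5} + \frac{M}{5}$ ($j{\left(l,M \right)} = - \frac{12 - M}{5} = - \frac{12}{5} + \frac{M}{5}$)
$g = -156$ ($g = 12 + 3 \left(-56\right) = 12 - 168 = -156$)
$P = 156$ ($P = \left(-1\right) \left(-156\right) = 156$)
$\frac{1}{\left(\left(j{\left(-45,-27 \right)} + P\right) - 658\right) + 120 \cdot 60} = \frac{1}{\left(\left(\left(- \frac{12}{5} + \frac{1}{5} \left(-27\right)\right) + 156\right) - 658\right) + 120 \cdot 60} = \frac{1}{\left(\left(\left(- \frac{12}{5} - \frac{27}{5}\right) + 156\right) - 658\right) + 7200} = \frac{1}{\left(\left(- \frac{39}{5} + 156\right) - 658\right) + 7200} = \frac{1}{\left(\frac{741}{5} - 658\right) + 7200} = \frac{1}{- \frac{2549}{5} + 7200} = \frac{1}{\frac{33451}{5}} = \frac{5}{33451}$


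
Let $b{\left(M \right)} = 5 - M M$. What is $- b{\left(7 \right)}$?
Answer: $44$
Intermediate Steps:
$b{\left(M \right)} = 5 - M^{2}$
$- b{\left(7 \right)} = - (5 - 7^{2}) = - (5 - 49) = \left(-1\right) \left(-44\right) = 44$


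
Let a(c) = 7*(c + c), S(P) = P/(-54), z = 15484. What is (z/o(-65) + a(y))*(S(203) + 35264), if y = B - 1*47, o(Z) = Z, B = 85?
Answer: 18179898044/1755 ≈ 1.0359e+7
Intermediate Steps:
y = 38 (y = 85 - 1*47 = 85 - 47 = 38)
S(P) = -P/54 (S(P) = P*(-1/54) = -P/54)
a(c) = 14*c (a(c) = 7*(2*c) = 14*c)
(z/o(-65) + a(y))*(S(203) + 35264) = (15484/(-65) + 14*38)*(-1/54*203 + 35264) = (15484*(-1/65) + 532)*(-203/54 + 35264) = (-15484/65 + 532)*(1904053/54) = (19096/65)*(1904053/54) = 18179898044/1755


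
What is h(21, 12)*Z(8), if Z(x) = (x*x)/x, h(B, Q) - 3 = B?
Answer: 192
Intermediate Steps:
h(B, Q) = 3 + B
Z(x) = x (Z(x) = x**2/x = x)
h(21, 12)*Z(8) = (3 + 21)*8 = 24*8 = 192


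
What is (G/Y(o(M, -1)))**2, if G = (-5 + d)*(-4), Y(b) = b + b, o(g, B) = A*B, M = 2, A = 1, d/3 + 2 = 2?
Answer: 100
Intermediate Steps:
d = 0 (d = -6 + 3*2 = -6 + 6 = 0)
o(g, B) = B (o(g, B) = 1*B = B)
Y(b) = 2*b
G = 20 (G = (-5 + 0)*(-4) = -5*(-4) = 20)
(G/Y(o(M, -1)))**2 = (20/((2*(-1))))**2 = (20/(-2))**2 = (20*(-1/2))**2 = (-10)**2 = 100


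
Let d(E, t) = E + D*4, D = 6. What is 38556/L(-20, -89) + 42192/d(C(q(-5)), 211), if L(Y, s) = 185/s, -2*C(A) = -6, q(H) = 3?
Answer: -9427172/555 ≈ -16986.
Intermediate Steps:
C(A) = 3 (C(A) = -1/2*(-6) = 3)
d(E, t) = 24 + E (d(E, t) = E + 6*4 = E + 24 = 24 + E)
38556/L(-20, -89) + 42192/d(C(q(-5)), 211) = 38556/((185/(-89))) + 42192/(24 + 3) = 38556/((185*(-1/89))) + 42192/27 = 38556/(-185/89) + 42192*(1/27) = 38556*(-89/185) + 4688/3 = -3431484/185 + 4688/3 = -9427172/555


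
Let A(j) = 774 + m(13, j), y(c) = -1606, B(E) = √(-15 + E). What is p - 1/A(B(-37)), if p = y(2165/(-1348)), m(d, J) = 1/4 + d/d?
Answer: -4980210/3101 ≈ -1606.0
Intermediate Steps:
m(d, J) = 5/4 (m(d, J) = 1*(¼) + 1 = ¼ + 1 = 5/4)
A(j) = 3101/4 (A(j) = 774 + 5/4 = 3101/4)
p = -1606
p - 1/A(B(-37)) = -1606 - 1/3101/4 = -1606 - 1*4/3101 = -1606 - 4/3101 = -4980210/3101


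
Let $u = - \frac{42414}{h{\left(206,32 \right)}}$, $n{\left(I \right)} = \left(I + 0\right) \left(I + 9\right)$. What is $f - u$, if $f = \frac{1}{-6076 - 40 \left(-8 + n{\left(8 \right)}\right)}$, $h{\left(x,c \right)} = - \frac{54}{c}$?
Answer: $- \frac{281402753}{11196} \approx -25134.0$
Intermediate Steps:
$n{\left(I \right)} = I \left(9 + I\right)$
$u = \frac{226208}{9}$ ($u = - \frac{42414}{\left(-54\right) \frac{1}{32}} = - \frac{42414}{- \frac{27}{16}} = \left(-42414\right) \left(- \frac{16}{27}\right) = \frac{226208}{9} \approx 25134.0$)
$f = - \frac{1}{11196}$ ($f = \frac{1}{-6076 - 40 \left(-8 + 8 \left(9 + 8\right)\right)} = \frac{1}{-6076 - 40 \left(-8 + 8 \cdot 17\right)} = \frac{1}{-6076 - 40 \left(-8 + 136\right)} = \frac{1}{-6076 - 5120} = \frac{1}{-11196} = - \frac{1}{11196} \approx -8.9318 \cdot 10^{-5}$)
$f - u = - \frac{1}{11196} - \frac{226208}{9} = - \frac{281402753}{11196}$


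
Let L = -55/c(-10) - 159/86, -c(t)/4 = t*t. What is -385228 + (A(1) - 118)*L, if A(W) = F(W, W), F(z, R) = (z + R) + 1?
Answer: -264901463/688 ≈ -3.8503e+5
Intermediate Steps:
c(t) = -4*t² (c(t) = -4*t*t = -4*t²)
L = -5887/3440 (L = -55/((-4*(-10)²)) - 159/86 = -55/((-4*100)) - 159*1/86 = -55/(-400) - 159/86 = -55*(-1/400) - 159/86 = 11/80 - 159/86 = -5887/3440 ≈ -1.7113)
F(z, R) = 1 + R + z (F(z, R) = (R + z) + 1 = 1 + R + z)
A(W) = 1 + 2*W (A(W) = 1 + W + W = 1 + 2*W)
-385228 + (A(1) - 118)*L = -385228 + ((1 + 2*1) - 118)*(-5887/3440) = -385228 + ((1 + 2) - 118)*(-5887/3440) = -385228 + (3 - 118)*(-5887/3440) = -385228 - 115*(-5887/3440) = -385228 + 135401/688 = -264901463/688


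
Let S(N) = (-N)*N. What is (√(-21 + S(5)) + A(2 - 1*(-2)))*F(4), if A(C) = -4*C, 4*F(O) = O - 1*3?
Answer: -4 + I*√46/4 ≈ -4.0 + 1.6956*I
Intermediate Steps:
S(N) = -N²
F(O) = -¾ + O/4 (F(O) = (O - 1*3)/4 = (O - 3)/4 = (-3 + O)/4 = -¾ + O/4)
(√(-21 + S(5)) + A(2 - 1*(-2)))*F(4) = (√(-21 - 1*5²) - 4*(2 - 1*(-2)))*(-¾ + (¼)*4) = (√(-21 - 1*25) - 4*(2 + 2))*(-¾ + 1) = (√(-21 - 25) - 4*4)*(¼) = (√(-46) - 16)*(¼) = (I*√46 - 16)*(¼) = (-16 + I*√46)*(¼) = -4 + I*√46/4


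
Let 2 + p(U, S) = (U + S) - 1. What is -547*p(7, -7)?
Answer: 1641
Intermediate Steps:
p(U, S) = -3 + S + U (p(U, S) = -2 + ((U + S) - 1) = -2 + ((S + U) - 1) = -2 + (-1 + S + U) = -3 + S + U)
-547*p(7, -7) = -547*(-3 - 7 + 7) = -547*(-3) = 1641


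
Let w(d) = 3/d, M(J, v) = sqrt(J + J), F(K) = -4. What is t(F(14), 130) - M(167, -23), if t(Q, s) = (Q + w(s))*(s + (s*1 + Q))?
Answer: -66176/65 - sqrt(334) ≈ -1036.4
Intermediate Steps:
M(J, v) = sqrt(2)*sqrt(J) (M(J, v) = sqrt(2*J) = sqrt(2)*sqrt(J))
t(Q, s) = (Q + 2*s)*(Q + 3/s) (t(Q, s) = (Q + 3/s)*(s + (s*1 + Q)) = (Q + 3/s)*(s + (s + Q)) = (Q + 3/s)*(s + (Q + s)) = (Q + 3/s)*(Q + 2*s) = (Q + 2*s)*(Q + 3/s))
t(F(14), 130) - M(167, -23) = (6 + (-4)**2 + 2*(-4)*130 + 3*(-4)/130) - sqrt(2)*sqrt(167) = (6 + 16 - 1040 + 3*(-4)*(1/130)) - sqrt(334) = (6 + 16 - 1040 - 6/65) - sqrt(334) = -66176/65 - sqrt(334)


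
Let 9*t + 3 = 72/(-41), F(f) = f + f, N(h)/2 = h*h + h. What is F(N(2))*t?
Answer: -520/41 ≈ -12.683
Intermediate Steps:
N(h) = 2*h + 2*h² (N(h) = 2*(h*h + h) = 2*(h² + h) = 2*(h + h²) = 2*h + 2*h²)
F(f) = 2*f
t = -65/123 (t = -⅓ + (72/(-41))/9 = -⅓ + (72*(-1/41))/9 = -⅓ + (⅑)*(-72/41) = -⅓ - 8/41 = -65/123 ≈ -0.52846)
F(N(2))*t = (2*(2*2*(1 + 2)))*(-65/123) = (2*(2*2*3))*(-65/123) = (2*12)*(-65/123) = 24*(-65/123) = -520/41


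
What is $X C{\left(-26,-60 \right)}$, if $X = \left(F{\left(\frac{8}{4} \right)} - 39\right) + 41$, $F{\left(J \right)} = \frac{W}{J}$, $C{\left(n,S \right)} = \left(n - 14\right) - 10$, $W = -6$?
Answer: $50$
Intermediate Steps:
$C{\left(n,S \right)} = -24 + n$ ($C{\left(n,S \right)} = \left(-14 + n\right) - 10 = -24 + n$)
$F{\left(J \right)} = - \frac{6}{J}$
$X = -1$ ($X = \left(- \frac{6}{8 \cdot \frac{1}{4}} - 39\right) + 41 = \left(- \frac{6}{2} - 39\right) + 41 = \left(\left(-6\right) \frac{1}{2} - 39\right) + 41 = \left(-3 - 39\right) + 41 = -42 + 41 = -1$)
$X C{\left(-26,-60 \right)} = - (-24 - 26) = \left(-1\right) \left(-50\right) = 50$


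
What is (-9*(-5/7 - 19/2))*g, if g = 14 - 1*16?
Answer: -1287/7 ≈ -183.86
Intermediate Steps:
g = -2 (g = 14 - 16 = -2)
(-9*(-5/7 - 19/2))*g = -9*(-5/7 - 19/2)*(-2) = -9*(-143/14)*(-2) = (1287/14)*(-2) = -1287/7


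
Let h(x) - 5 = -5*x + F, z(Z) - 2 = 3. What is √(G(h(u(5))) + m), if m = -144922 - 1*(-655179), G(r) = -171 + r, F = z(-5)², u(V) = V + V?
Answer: 3*√56674 ≈ 714.19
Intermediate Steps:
z(Z) = 5 (z(Z) = 2 + 3 = 5)
u(V) = 2*V
F = 25 (F = 5² = 25)
h(x) = 30 - 5*x (h(x) = 5 + (-5*x + 25) = 5 + (25 - 5*x) = 30 - 5*x)
m = 510257 (m = -144922 + 655179 = 510257)
√(G(h(u(5))) + m) = √((-171 + (30 - 10*5)) + 510257) = √((-171 + (30 - 5*10)) + 510257) = √((-171 + (30 - 50)) + 510257) = √((-171 - 20) + 510257) = √(-191 + 510257) = √510066 = 3*√56674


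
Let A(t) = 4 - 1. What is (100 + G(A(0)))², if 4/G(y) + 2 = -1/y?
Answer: 473344/49 ≈ 9660.1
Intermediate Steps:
A(t) = 3
G(y) = 4/(-2 - 1/y)
(100 + G(A(0)))² = (100 - 4*3/(1 + 2*3))² = (100 - 4*3/(1 + 6))² = (100 - 4*3/7)² = (100 - 4*3*⅐)² = (100 - 12/7)² = (688/7)² = 473344/49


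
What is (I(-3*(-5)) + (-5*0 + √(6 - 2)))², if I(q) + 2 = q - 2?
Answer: 169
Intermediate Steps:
I(q) = -4 + q (I(q) = -2 + (q - 2) = -2 + (-2 + q) = -4 + q)
(I(-3*(-5)) + (-5*0 + √(6 - 2)))² = ((-4 - 3*(-5)) + (-5*0 + √(6 - 2)))² = ((-4 + 15) + (0 + √4))² = (11 + (0 + 2))² = (11 + 2)² = 13² = 169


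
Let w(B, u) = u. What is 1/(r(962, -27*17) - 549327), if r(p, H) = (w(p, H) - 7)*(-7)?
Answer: -1/546065 ≈ -1.8313e-6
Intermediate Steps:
r(p, H) = 49 - 7*H (r(p, H) = (H - 7)*(-7) = (-7 + H)*(-7) = 49 - 7*H)
1/(r(962, -27*17) - 549327) = 1/((49 - (-189)*17) - 549327) = 1/((49 - 7*(-459)) - 549327) = 1/((49 + 3213) - 549327) = 1/(3262 - 549327) = 1/(-546065) = -1/546065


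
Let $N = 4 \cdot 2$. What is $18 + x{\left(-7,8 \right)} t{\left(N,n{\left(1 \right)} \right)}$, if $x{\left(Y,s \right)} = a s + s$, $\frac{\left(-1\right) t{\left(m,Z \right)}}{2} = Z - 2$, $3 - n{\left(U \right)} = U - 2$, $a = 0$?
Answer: $-14$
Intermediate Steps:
$n{\left(U \right)} = 5 - U$ ($n{\left(U \right)} = 3 - \left(U - 2\right) = 3 - \left(-2 + U\right) = 5 - U$)
$N = 8$
$t{\left(m,Z \right)} = 4 - 2 Z$ ($t{\left(m,Z \right)} = - 2 \left(Z - 2\right) = - 2 \left(-2 + Z\right) = 4 - 2 Z$)
$x{\left(Y,s \right)} = s$ ($x{\left(Y,s \right)} = 0 s + s = 0 + s = s$)
$18 + x{\left(-7,8 \right)} t{\left(N,n{\left(1 \right)} \right)} = 18 + 8 \left(4 - 2 \left(5 - 1\right)\right) = 18 + 8 \left(4 - 8\right) = 18 + 8 \left(-4\right) = 18 - 32 = -14$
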